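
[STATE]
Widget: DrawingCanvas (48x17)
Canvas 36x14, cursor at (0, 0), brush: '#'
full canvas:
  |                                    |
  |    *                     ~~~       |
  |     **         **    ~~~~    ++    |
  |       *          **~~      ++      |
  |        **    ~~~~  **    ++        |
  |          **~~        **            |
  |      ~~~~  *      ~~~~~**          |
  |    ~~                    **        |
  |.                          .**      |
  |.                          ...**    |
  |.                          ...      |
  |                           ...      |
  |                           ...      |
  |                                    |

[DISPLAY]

+                                               
    *                     ~~~                   
     **         **    ~~~~    ++                
       *          **~~      ++                  
        **    ~~~~  **    ++                    
          **~~        **                        
      ~~~~  *      ~~~~~**                      
    ~~                    **                    
.                          .**                  
.                          ...**                
.                          ...                  
                           ...                  
                           ...                  
                                                
                                                
                                                
                                                


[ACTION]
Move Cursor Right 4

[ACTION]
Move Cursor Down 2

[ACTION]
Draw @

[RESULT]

                                                
    *                     ~~~                   
    @**         **    ~~~~    ++                
       *          **~~      ++                  
        **    ~~~~  **    ++                    
          **~~        **                        
      ~~~~  *      ~~~~~**                      
    ~~                    **                    
.                          .**                  
.                          ...**                
.                          ...                  
                           ...                  
                           ...                  
                                                
                                                
                                                
                                                


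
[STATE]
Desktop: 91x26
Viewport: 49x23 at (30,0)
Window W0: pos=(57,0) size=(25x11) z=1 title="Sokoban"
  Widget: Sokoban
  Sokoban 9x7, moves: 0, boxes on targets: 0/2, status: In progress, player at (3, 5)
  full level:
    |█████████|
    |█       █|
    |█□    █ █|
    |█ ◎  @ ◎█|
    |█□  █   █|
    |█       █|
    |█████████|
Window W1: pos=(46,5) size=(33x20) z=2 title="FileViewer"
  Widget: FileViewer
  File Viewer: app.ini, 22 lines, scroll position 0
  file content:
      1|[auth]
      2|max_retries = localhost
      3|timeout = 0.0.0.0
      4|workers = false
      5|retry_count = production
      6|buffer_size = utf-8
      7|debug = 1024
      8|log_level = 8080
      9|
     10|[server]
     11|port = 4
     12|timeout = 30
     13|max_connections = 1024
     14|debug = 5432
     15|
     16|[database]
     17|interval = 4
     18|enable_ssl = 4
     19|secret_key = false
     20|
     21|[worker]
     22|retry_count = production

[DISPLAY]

                           ┏━━━━━━━━━━━━━━━━━━━━━
                           ┃ Sokoban             
                           ┠─────────────────────
                           ┃█████████            
                           ┃█       █            
                ┏━━━━━━━━━━━━━━━━━━━━━━━━━━━━━━━┓
                ┃ FileViewer                    ┃
                ┠───────────────────────────────┨
                ┃[auth]                        ▲┃
                ┃max_retries = localhost       █┃
                ┃timeout = 0.0.0.0             ░┃
                ┃workers = false               ░┃
                ┃retry_count = production      ░┃
                ┃buffer_size = utf-8           ░┃
                ┃debug = 1024                  ░┃
                ┃log_level = 8080              ░┃
                ┃                              ░┃
                ┃[server]                      ░┃
                ┃port = 4                      ░┃
                ┃timeout = 30                  ░┃
                ┃max_connections = 1024        ░┃
                ┃debug = 5432                  ░┃
                ┃                              ░┃


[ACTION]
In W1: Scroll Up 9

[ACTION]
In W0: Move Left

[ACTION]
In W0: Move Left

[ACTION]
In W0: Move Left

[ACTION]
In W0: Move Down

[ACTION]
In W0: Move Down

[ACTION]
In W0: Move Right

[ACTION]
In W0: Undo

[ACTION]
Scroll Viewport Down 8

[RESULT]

                           ┃█████████            
                           ┃█       █            
                ┏━━━━━━━━━━━━━━━━━━━━━━━━━━━━━━━┓
                ┃ FileViewer                    ┃
                ┠───────────────────────────────┨
                ┃[auth]                        ▲┃
                ┃max_retries = localhost       █┃
                ┃timeout = 0.0.0.0             ░┃
                ┃workers = false               ░┃
                ┃retry_count = production      ░┃
                ┃buffer_size = utf-8           ░┃
                ┃debug = 1024                  ░┃
                ┃log_level = 8080              ░┃
                ┃                              ░┃
                ┃[server]                      ░┃
                ┃port = 4                      ░┃
                ┃timeout = 30                  ░┃
                ┃max_connections = 1024        ░┃
                ┃debug = 5432                  ░┃
                ┃                              ░┃
                ┃[database]                    ▼┃
                ┗━━━━━━━━━━━━━━━━━━━━━━━━━━━━━━━┛
                                                 


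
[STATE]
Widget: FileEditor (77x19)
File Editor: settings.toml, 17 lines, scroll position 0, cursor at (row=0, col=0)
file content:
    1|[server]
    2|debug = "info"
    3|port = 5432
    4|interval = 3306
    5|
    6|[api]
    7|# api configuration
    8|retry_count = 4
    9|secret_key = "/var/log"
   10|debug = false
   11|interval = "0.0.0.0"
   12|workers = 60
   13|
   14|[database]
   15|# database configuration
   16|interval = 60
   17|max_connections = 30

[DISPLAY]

█server]                                                                    ▲
debug = "info"                                                              █
port = 5432                                                                 ░
interval = 3306                                                             ░
                                                                            ░
[api]                                                                       ░
# api configuration                                                         ░
retry_count = 4                                                             ░
secret_key = "/var/log"                                                     ░
debug = false                                                               ░
interval = "0.0.0.0"                                                        ░
workers = 60                                                                ░
                                                                            ░
[database]                                                                  ░
# database configuration                                                    ░
interval = 60                                                               ░
max_connections = 30                                                        ░
                                                                            ░
                                                                            ▼


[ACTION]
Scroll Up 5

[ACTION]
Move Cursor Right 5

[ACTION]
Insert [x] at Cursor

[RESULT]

[servx█r]                                                                   ▲
debug = "info"                                                              █
port = 5432                                                                 ░
interval = 3306                                                             ░
                                                                            ░
[api]                                                                       ░
# api configuration                                                         ░
retry_count = 4                                                             ░
secret_key = "/var/log"                                                     ░
debug = false                                                               ░
interval = "0.0.0.0"                                                        ░
workers = 60                                                                ░
                                                                            ░
[database]                                                                  ░
# database configuration                                                    ░
interval = 60                                                               ░
max_connections = 30                                                        ░
                                                                            ░
                                                                            ▼


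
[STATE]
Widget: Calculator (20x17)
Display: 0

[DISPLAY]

                   0
┌───┬───┬───┬───┐   
│ 7 │ 8 │ 9 │ ÷ │   
├───┼───┼───┼───┤   
│ 4 │ 5 │ 6 │ × │   
├───┼───┼───┼───┤   
│ 1 │ 2 │ 3 │ - │   
├───┼───┼───┼───┤   
│ 0 │ . │ = │ + │   
├───┼───┼───┼───┤   
│ C │ MC│ MR│ M+│   
└───┴───┴───┴───┘   
                    
                    
                    
                    
                    


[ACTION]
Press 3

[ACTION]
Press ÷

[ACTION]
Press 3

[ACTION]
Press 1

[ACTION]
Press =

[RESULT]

       0.09677419355
┌───┬───┬───┬───┐   
│ 7 │ 8 │ 9 │ ÷ │   
├───┼───┼───┼───┤   
│ 4 │ 5 │ 6 │ × │   
├───┼───┼───┼───┤   
│ 1 │ 2 │ 3 │ - │   
├───┼───┼───┼───┤   
│ 0 │ . │ = │ + │   
├───┼───┼───┼───┤   
│ C │ MC│ MR│ M+│   
└───┴───┴───┴───┘   
                    
                    
                    
                    
                    


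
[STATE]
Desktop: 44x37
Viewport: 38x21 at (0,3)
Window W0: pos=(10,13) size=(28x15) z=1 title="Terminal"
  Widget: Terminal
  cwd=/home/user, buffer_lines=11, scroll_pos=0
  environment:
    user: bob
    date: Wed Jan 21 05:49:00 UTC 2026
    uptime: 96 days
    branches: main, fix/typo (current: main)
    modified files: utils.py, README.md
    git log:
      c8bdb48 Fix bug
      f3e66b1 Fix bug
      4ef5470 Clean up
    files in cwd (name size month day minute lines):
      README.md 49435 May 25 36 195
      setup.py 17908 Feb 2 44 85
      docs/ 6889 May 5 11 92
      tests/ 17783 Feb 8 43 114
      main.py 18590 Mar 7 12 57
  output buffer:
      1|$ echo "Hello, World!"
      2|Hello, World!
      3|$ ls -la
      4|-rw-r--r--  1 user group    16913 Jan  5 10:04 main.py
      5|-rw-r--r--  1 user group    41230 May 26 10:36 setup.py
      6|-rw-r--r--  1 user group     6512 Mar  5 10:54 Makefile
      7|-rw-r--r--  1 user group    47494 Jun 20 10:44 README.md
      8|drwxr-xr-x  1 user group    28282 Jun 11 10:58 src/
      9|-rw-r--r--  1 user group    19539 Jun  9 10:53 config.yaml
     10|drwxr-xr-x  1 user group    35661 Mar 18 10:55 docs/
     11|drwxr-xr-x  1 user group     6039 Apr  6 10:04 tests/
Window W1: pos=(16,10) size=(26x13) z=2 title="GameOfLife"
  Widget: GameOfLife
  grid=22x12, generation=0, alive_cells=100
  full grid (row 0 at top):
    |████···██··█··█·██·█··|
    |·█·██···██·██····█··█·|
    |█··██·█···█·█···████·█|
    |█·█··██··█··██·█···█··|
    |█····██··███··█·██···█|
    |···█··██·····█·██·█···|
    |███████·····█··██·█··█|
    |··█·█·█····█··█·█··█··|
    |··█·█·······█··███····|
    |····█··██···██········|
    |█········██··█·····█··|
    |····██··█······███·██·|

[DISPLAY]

                                      
                                      
                                      
                                      
                                      
                                      
                                      
                ┏━━━━━━━━━━━━━━━━━━━━━
                ┃ GameOfLife          
                ┠─────────────────────
          ┏━━━━━┃Gen: 0               
          ┃ Term┃█··██·█···█·█···████·
          ┠─────┃█·█··██··█··██·█···█·
          ┃$ ech┃█····██··███··█·██···
          ┃Hello┃···█··██·····█·██·█··
          ┃$ ls ┃███████·····█··██·█··
          ┃-rw-r┃··█·█·█····█··█·█··█·
          ┃-rw-r┃··█·█·······█··███···
          ┃-rw-r┃····█··██···██·······
          ┃-rw-r┗━━━━━━━━━━━━━━━━━━━━━
          ┃drwxr-xr-x  1 user group  ┃


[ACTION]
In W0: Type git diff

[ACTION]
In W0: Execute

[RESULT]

                                      
                                      
                                      
                                      
                                      
                                      
                                      
                ┏━━━━━━━━━━━━━━━━━━━━━
                ┃ GameOfLife          
                ┠─────────────────────
          ┏━━━━━┃Gen: 0               
          ┃ Term┃█··██·█···█·█···████·
          ┠─────┃█·█··██··█··██·█···█·
          ┃-rw-r┃█····██··███··█·██···
          ┃drwxr┃···█··██·····█·██·█··
          ┃drwxr┃███████·····█··██·█··
          ┃$ git┃··█·█·█····█··█·█··█·
          ┃diff ┃··█·█·······█··███···
          ┃--- a┃····█··██···██·······
          ┃+++ b┗━━━━━━━━━━━━━━━━━━━━━
          ┃@@ -1,3 +1,4 @@           ┃


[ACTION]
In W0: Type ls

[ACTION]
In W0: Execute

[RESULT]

                                      
                                      
                                      
                                      
                                      
                                      
                                      
                ┏━━━━━━━━━━━━━━━━━━━━━
                ┃ GameOfLife          
                ┠─────────────────────
          ┏━━━━━┃Gen: 0               
          ┃ Term┃█··██·█···█·█···████·
          ┠─────┃█·█··██··█··██·█···█·
          ┃drwxr┃█····██··███··█·██···
          ┃$ git┃···█··██·····█·██·█··
          ┃diff ┃███████·····█··██·█··
          ┃--- a┃··█·█·█····█··█·█··█·
          ┃+++ b┃··█·█·······█··███···
          ┃@@ -1┃····█··██···██·······
          ┃+# up┗━━━━━━━━━━━━━━━━━━━━━
          ┃ import sys               ┃


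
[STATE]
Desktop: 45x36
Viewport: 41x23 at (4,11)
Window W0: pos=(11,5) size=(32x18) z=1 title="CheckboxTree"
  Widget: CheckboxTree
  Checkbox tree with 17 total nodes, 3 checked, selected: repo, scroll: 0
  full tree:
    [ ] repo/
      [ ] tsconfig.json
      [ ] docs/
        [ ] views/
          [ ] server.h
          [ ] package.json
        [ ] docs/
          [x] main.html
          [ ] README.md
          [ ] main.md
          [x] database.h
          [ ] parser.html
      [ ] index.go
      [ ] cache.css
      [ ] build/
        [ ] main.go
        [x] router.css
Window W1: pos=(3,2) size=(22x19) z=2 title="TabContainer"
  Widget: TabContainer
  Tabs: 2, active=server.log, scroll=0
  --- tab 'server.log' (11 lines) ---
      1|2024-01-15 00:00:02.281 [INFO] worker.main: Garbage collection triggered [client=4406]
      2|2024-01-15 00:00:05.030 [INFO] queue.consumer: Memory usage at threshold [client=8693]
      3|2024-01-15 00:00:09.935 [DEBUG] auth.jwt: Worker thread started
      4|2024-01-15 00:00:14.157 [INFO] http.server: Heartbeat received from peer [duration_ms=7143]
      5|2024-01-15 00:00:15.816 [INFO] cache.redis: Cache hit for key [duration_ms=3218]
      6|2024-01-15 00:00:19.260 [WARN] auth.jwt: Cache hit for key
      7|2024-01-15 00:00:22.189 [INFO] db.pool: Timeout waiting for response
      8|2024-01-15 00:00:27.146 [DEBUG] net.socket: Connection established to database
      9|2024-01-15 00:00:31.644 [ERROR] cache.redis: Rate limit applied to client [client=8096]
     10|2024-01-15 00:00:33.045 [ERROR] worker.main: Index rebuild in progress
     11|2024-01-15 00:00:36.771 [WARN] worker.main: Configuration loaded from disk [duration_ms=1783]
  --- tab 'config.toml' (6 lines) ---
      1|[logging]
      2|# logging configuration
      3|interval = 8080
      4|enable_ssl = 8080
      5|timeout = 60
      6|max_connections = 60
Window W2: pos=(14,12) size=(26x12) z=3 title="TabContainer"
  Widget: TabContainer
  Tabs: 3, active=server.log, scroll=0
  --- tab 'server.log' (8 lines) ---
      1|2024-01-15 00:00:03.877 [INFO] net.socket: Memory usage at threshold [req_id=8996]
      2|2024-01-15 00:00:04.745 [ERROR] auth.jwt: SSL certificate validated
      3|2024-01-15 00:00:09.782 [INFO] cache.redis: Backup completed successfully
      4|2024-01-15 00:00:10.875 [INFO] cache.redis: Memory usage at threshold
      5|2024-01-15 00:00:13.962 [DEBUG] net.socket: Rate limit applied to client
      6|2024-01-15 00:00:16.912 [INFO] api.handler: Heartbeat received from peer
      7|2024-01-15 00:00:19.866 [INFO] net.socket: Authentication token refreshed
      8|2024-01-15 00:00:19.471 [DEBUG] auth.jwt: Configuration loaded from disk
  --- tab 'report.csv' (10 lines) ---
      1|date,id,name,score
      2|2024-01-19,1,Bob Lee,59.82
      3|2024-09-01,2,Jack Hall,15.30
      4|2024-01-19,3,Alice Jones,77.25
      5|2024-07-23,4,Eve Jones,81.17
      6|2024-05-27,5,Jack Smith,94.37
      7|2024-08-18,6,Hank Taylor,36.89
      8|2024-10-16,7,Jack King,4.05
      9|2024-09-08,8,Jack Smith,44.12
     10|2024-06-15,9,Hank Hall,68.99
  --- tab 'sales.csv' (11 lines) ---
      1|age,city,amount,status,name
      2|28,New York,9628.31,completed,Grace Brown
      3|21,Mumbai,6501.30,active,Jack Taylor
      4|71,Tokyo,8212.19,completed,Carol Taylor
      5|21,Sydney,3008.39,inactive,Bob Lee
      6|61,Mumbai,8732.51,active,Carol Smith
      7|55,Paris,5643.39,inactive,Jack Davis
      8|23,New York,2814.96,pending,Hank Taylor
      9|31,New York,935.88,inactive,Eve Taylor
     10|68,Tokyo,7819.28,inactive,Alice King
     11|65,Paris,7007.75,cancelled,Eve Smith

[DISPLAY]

2024-01-15 00:00:15.┃s/               ┃  
2024-01-15┏━━━━━━━━━━━━━━━━━━━━━━━━┓  ┃  
2024-01-15┃ TabContainer           ┃  ┃  
2024-01-15┠────────────────────────┨  ┃  
2024-01-15┃[server.log]│ report.csv┃  ┃  
2024-01-15┃────────────────────────┃  ┃  
2024-01-15┃2024-01-15 00:00:03.877 ┃  ┃  
          ┃2024-01-15 00:00:04.745 ┃  ┃  
          ┃2024-01-15 00:00:09.782 ┃  ┃  
━━━━━━━━━━┃2024-01-15 00:00:10.875 ┃  ┃  
       ┃  ┃2024-01-15 00:00:13.962 ┃  ┃  
       ┗━━┃2024-01-15 00:00:16.912 ┃━━┛  
          ┗━━━━━━━━━━━━━━━━━━━━━━━━┛     
                                         
                                         
                                         
                                         
                                         
                                         
                                         
                                         
                                         
                                         


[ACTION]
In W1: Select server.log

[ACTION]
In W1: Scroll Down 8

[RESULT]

                    ┃s/               ┃  
          ┏━━━━━━━━━━━━━━━━━━━━━━━━┓  ┃  
          ┃ TabContainer           ┃  ┃  
          ┠────────────────────────┨  ┃  
          ┃[server.log]│ report.csv┃  ┃  
          ┃────────────────────────┃  ┃  
          ┃2024-01-15 00:00:03.877 ┃  ┃  
          ┃2024-01-15 00:00:04.745 ┃  ┃  
          ┃2024-01-15 00:00:09.782 ┃  ┃  
━━━━━━━━━━┃2024-01-15 00:00:10.875 ┃  ┃  
       ┃  ┃2024-01-15 00:00:13.962 ┃  ┃  
       ┗━━┃2024-01-15 00:00:16.912 ┃━━┛  
          ┗━━━━━━━━━━━━━━━━━━━━━━━━┛     
                                         
                                         
                                         
                                         
                                         
                                         
                                         
                                         
                                         
                                         


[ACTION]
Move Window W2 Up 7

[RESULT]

          ┃2024-01-15 00:00:04.745 ┃  ┃  
          ┃2024-01-15 00:00:09.782 ┃  ┃  
          ┃2024-01-15 00:00:10.875 ┃  ┃  
          ┃2024-01-15 00:00:13.962 ┃  ┃  
          ┃2024-01-15 00:00:16.912 ┃  ┃  
          ┗━━━━━━━━━━━━━━━━━━━━━━━━┛  ┃  
                    ┃in.md            ┃  
                    ┃tabase.h         ┃  
                    ┃rser.html        ┃  
━━━━━━━━━━━━━━━━━━━━┛go               ┃  
       ┃   [ ] cache.css              ┃  
       ┗━━━━━━━━━━━━━━━━━━━━━━━━━━━━━━┛  
                                         
                                         
                                         
                                         
                                         
                                         
                                         
                                         
                                         
                                         
                                         


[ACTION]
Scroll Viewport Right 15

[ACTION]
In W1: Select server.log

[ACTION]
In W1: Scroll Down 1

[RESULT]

2024-01-15┃2024-01-15 00:00:04.745 ┃  ┃  
2024-01-15┃2024-01-15 00:00:09.782 ┃  ┃  
2024-01-15┃2024-01-15 00:00:10.875 ┃  ┃  
2024-01-15┃2024-01-15 00:00:13.962 ┃  ┃  
2024-01-15┃2024-01-15 00:00:16.912 ┃  ┃  
2024-01-15┗━━━━━━━━━━━━━━━━━━━━━━━━┛  ┃  
                    ┃in.md            ┃  
                    ┃tabase.h         ┃  
                    ┃rser.html        ┃  
━━━━━━━━━━━━━━━━━━━━┛go               ┃  
       ┃   [ ] cache.css              ┃  
       ┗━━━━━━━━━━━━━━━━━━━━━━━━━━━━━━┛  
                                         
                                         
                                         
                                         
                                         
                                         
                                         
                                         
                                         
                                         
                                         


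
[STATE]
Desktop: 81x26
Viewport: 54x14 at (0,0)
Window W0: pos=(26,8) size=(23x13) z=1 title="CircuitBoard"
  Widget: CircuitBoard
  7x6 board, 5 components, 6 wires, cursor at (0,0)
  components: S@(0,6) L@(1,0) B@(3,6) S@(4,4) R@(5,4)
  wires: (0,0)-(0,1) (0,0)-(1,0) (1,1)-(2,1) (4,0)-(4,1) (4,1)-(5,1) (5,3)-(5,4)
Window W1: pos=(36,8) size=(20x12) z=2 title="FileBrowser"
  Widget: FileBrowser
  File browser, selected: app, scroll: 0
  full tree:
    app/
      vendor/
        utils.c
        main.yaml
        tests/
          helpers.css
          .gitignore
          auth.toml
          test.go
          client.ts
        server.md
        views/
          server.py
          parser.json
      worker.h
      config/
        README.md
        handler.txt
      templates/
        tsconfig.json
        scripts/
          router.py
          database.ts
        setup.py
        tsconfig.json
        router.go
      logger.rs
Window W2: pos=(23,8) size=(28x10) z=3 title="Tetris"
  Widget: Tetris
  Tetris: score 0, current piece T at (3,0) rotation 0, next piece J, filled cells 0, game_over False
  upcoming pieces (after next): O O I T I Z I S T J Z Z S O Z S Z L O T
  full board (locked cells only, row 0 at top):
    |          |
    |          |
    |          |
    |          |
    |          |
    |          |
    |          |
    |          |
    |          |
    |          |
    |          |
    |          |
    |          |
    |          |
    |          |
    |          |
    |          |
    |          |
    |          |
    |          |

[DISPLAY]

                                                      
                                                      
                                                      
                                                      
                                                      
                                                      
                                                      
                                                      
                       ┏━━━━━━━━━━━━━━━━━━━━━━━━━━┓━━━
                       ┃ Tetris                   ┃   
                       ┠──────────────────────────┨───
                       ┃          │Next:          ┃   
                       ┃          │█              ┃/  
                       ┃          │███            ┃   


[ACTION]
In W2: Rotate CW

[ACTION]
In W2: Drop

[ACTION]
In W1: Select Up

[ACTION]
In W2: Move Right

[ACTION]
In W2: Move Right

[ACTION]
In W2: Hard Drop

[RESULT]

                                                      
                                                      
                                                      
                                                      
                                                      
                                                      
                                                      
                                                      
                       ┏━━━━━━━━━━━━━━━━━━━━━━━━━━┓━━━
                       ┃ Tetris                   ┃   
                       ┠──────────────────────────┨───
                       ┃          │Next:          ┃   
                       ┃          │▓▓             ┃/  
                       ┃          │▓▓             ┃   


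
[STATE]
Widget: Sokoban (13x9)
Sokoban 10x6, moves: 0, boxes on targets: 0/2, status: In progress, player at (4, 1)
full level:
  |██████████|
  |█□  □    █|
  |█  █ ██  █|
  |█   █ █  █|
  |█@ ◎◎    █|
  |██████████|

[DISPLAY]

██████████   
█□  □    █   
█  █ ██  █   
█   █ █  █   
█@ ◎◎    █   
██████████   
Moves: 0  0/2
             
             


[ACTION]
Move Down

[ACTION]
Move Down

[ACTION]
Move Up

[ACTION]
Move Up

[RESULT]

██████████   
█□  □    █   
█@ █ ██  █   
█   █ █  █   
█  ◎◎    █   
██████████   
Moves: 2  0/2
             
             


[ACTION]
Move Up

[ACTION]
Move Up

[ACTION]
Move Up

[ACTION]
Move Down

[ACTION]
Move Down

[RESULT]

██████████   
█□  □    █   
█  █ ██  █   
█   █ █  █   
█@ ◎◎    █   
██████████   
Moves: 4  0/2
             
             


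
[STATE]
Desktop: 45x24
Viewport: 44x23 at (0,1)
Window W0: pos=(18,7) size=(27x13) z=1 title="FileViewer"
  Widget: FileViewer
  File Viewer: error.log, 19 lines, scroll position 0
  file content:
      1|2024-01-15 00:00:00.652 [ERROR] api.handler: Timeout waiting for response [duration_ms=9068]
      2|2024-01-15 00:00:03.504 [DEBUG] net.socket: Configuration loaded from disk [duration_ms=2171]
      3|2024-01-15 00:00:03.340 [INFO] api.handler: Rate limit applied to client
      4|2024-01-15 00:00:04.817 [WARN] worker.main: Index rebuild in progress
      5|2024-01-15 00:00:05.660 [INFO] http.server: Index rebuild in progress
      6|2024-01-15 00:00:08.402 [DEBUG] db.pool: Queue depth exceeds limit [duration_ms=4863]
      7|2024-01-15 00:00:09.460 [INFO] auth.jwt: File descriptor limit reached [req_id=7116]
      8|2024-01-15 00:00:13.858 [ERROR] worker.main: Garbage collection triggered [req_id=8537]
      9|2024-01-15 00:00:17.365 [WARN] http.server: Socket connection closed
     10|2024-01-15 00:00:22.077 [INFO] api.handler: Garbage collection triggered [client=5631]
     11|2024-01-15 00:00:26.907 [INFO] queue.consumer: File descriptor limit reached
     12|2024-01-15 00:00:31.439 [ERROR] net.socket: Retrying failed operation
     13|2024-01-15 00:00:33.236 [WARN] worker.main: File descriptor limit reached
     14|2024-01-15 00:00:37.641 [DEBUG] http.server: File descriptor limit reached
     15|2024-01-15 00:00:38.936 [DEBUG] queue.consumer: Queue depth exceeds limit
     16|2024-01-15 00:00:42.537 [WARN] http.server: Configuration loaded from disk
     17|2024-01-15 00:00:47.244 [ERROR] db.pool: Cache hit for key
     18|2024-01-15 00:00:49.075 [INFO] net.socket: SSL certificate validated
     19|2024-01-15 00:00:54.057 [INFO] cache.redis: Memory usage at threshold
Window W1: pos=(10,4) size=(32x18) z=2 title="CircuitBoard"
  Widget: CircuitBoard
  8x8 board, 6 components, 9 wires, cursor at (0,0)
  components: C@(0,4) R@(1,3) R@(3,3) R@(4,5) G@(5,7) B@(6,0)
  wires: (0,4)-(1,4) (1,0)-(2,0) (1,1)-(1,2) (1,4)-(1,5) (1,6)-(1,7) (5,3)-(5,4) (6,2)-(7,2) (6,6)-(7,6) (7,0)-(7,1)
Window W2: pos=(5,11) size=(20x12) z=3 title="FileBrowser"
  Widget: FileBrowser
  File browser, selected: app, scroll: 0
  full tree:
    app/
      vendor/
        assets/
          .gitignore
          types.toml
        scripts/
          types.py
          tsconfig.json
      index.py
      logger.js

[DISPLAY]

                                            
                                            
                                            
          ┏━━━━━━━━━━━━━━━━━━━━━━━━━━━━━━┓  
          ┃ CircuitBoard                 ┃  
          ┠──────────────────────────────┨  
          ┃   0 1 2 3 4 5 6 7            ┃━━
          ┃0  [.]              C         ┃  
          ┃                    │         ┃──
          ┃1   ·   · ─ ·   R   · ─ ·   · ┃ ▲
     ┏━━━━━━━━━━━━━━━━━━┓                ┃ █
     ┃ FileBrowser      ┃                ┃ ░
     ┠──────────────────┨                ┃ ░
     ┃> [-] app/        ┃  R             ┃ ░
     ┃    [+] vendor/   ┃                ┃ ░
     ┃    index.py      ┃          R     ┃ ░
     ┃    logger.js     ┃                ┃ ░
     ┃                  ┃  · ─ ·         ┃ ▼
     ┃                  ┃                ┃━━
     ┃                  ┃              · ┃  
     ┃                  ┃━━━━━━━━━━━━━━━━┛  
     ┗━━━━━━━━━━━━━━━━━━┛                   
                                            


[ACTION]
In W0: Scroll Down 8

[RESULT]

                                            
                                            
                                            
          ┏━━━━━━━━━━━━━━━━━━━━━━━━━━━━━━┓  
          ┃ CircuitBoard                 ┃  
          ┠──────────────────────────────┨  
          ┃   0 1 2 3 4 5 6 7            ┃━━
          ┃0  [.]              C         ┃  
          ┃                    │         ┃──
          ┃1   ·   · ─ ·   R   · ─ ·   · ┃ ▲
     ┏━━━━━━━━━━━━━━━━━━┓                ┃ ░
     ┃ FileBrowser      ┃                ┃ ░
     ┠──────────────────┨                ┃ ░
     ┃> [-] app/        ┃  R             ┃ ░
     ┃    [+] vendor/   ┃                ┃ ░
     ┃    index.py      ┃          R     ┃ █
     ┃    logger.js     ┃                ┃ ░
     ┃                  ┃  · ─ ·         ┃ ▼
     ┃                  ┃                ┃━━
     ┃                  ┃              · ┃  
     ┃                  ┃━━━━━━━━━━━━━━━━┛  
     ┗━━━━━━━━━━━━━━━━━━┛                   
                                            


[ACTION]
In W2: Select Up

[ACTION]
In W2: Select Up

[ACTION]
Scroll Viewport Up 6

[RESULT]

                                            
                                            
                                            
                                            
          ┏━━━━━━━━━━━━━━━━━━━━━━━━━━━━━━┓  
          ┃ CircuitBoard                 ┃  
          ┠──────────────────────────────┨  
          ┃   0 1 2 3 4 5 6 7            ┃━━
          ┃0  [.]              C         ┃  
          ┃                    │         ┃──
          ┃1   ·   · ─ ·   R   · ─ ·   · ┃ ▲
     ┏━━━━━━━━━━━━━━━━━━┓                ┃ ░
     ┃ FileBrowser      ┃                ┃ ░
     ┠──────────────────┨                ┃ ░
     ┃> [-] app/        ┃  R             ┃ ░
     ┃    [+] vendor/   ┃                ┃ ░
     ┃    index.py      ┃          R     ┃ █
     ┃    logger.js     ┃                ┃ ░
     ┃                  ┃  · ─ ·         ┃ ▼
     ┃                  ┃                ┃━━
     ┃                  ┃              · ┃  
     ┃                  ┃━━━━━━━━━━━━━━━━┛  
     ┗━━━━━━━━━━━━━━━━━━┛                   


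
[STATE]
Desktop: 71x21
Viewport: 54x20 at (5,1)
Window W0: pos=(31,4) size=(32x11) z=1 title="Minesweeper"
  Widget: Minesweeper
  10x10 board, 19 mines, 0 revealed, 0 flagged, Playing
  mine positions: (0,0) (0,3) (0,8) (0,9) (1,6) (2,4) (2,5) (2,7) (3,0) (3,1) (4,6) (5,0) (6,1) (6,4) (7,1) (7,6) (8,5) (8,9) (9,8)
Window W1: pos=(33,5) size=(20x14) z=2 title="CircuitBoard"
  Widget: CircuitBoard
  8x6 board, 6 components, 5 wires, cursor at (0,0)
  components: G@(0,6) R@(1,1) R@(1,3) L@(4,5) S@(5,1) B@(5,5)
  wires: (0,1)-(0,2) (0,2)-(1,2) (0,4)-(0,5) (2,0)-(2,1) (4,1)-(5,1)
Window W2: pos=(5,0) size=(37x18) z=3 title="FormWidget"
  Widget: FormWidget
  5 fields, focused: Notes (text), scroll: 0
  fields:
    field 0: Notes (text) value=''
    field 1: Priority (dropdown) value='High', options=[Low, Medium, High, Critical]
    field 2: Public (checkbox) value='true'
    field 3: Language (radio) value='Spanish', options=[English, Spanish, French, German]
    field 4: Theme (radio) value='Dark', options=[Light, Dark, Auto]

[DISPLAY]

┃ FormWidget                        ┃                 
┠───────────────────────────────────┨                 
┃> Notes:      [                   ]┃                 
┃  Priority:   [High              ▼]┃━━━━━━━━━━━━━━━━━
┃  Public:     [x]                  ┃━━━━━━━━━━┓      
┃  Language:   ( ) English  (●) Span┃Board     ┃──────
┃  Theme:      ( ) Light  (●) Dark  ┃──────────┨      
┃                                   ┃ 3 4 5 6 7┃      
┃                                   ┃· ─ ·     ┃      
┃                                   ┃    │     ┃      
┃                                   ┃R   ·   R ┃      
┃                                   ┃          ┃      
┃                                   ┃·         ┃      
┃                                   ┃          ┃━━━━━━
┃                                   ┃          ┃      
┃                                   ┃          ┃      
┗━━━━━━━━━━━━━━━━━━━━━━━━━━━━━━━━━━━┛·         ┃      
                            ┗━━━━━━━━━━━━━━━━━━┛      
                                                      
                                                      


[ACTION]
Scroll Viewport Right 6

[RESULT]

Widget                        ┃                       
──────────────────────────────┨                       
es:      [                   ]┃                       
ority:   [High              ▼]┃━━━━━━━━━━━━━━━━━━━━┓  
lic:     [x]                  ┃━━━━━━━━━━┓         ┃  
guage:   ( ) English  (●) Span┃Board     ┃─────────┨  
me:      ( ) Light  (●) Dark  ┃──────────┨         ┃  
                              ┃ 3 4 5 6 7┃         ┃  
                              ┃· ─ ·     ┃         ┃  
                              ┃    │     ┃         ┃  
                              ┃R   ·   R ┃         ┃  
                              ┃          ┃         ┃  
                              ┃·         ┃         ┃  
                              ┃          ┃━━━━━━━━━┛  
                              ┃          ┃            
                              ┃          ┃            
━━━━━━━━━━━━━━━━━━━━━━━━━━━━━━┛·         ┃            
                      ┗━━━━━━━━━━━━━━━━━━┛            
                                                      
                                                      


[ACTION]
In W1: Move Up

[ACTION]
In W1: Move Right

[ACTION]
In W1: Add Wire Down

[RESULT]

Widget                        ┃                       
──────────────────────────────┨                       
es:      [                   ]┃                       
ority:   [High              ▼]┃━━━━━━━━━━━━━━━━━━━━┓  
lic:     [x]                  ┃━━━━━━━━━━┓         ┃  
guage:   ( ) English  (●) Span┃Board     ┃─────────┨  
me:      ( ) Light  (●) Dark  ┃──────────┨         ┃  
                              ┃ 3 4 5 6 7┃         ┃  
                              ┃.]─ ·     ┃         ┃  
                              ┃│   │     ┃         ┃  
                              ┃R   ·   R ┃         ┃  
                              ┃          ┃         ┃  
                              ┃·         ┃         ┃  
                              ┃          ┃━━━━━━━━━┛  
                              ┃          ┃            
                              ┃          ┃            
━━━━━━━━━━━━━━━━━━━━━━━━━━━━━━┛·         ┃            
                      ┗━━━━━━━━━━━━━━━━━━┛            
                                                      
                                                      
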